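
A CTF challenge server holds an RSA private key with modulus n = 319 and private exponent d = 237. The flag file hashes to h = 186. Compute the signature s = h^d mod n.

186

Squares mod 319: h^1≡186, h^2≡144, h^4≡1, h^8≡1, h^16≡1, h^32≡1, h^64≡1, h^128≡1
237 = 128 + 64 + 32 + 8 + 4 + 1, so h^237 ≡ 1·1·1·1·1·186 ≡ 186 (mod 319)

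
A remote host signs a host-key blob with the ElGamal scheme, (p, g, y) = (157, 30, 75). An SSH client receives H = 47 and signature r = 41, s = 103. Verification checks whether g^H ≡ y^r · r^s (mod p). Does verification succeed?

Left side g^H mod p:
30^2 = 900 ≡ 115
30^4 ≡ 115^2 = 13225 ≡ 37
30^8 ≡ 37^2 = 1369 ≡ 113
30^16 ≡ 113^2 = 12769 ≡ 52
30^32 ≡ 52^2 = 2704 ≡ 35
47 = 32 + 8 + 4 + 2 + 1, so 30^47 ≡ 35·113·37·115·30 ≡ 113 (mod 157)
Right side y^r · r^s mod p:
75^2 = 5625 ≡ 130
75^4 ≡ 130^2 = 16900 ≡ 101
75^8 ≡ 101^2 = 10201 ≡ 153
75^16 ≡ 153^2 = 23409 ≡ 16
75^32 ≡ 16^2 = 256 ≡ 99
41 = 32 + 8 + 1, so 75^41 ≡ 99·153·75 ≡ 130 (mod 157)
41^2 = 1681 ≡ 111
41^4 ≡ 111^2 = 12321 ≡ 75
41^8 ≡ 75^2 = 5625 ≡ 130
41^16 ≡ 130^2 = 16900 ≡ 101
41^32 ≡ 101^2 = 10201 ≡ 153
41^64 ≡ 153^2 = 23409 ≡ 16
103 = 64 + 32 + 4 + 2 + 1, so 41^103 ≡ 16·153·75·111·41 ≡ 23 (mod 157)
130·23 = 2990 ≡ 7 (mod 157)
113 ≠ 7, so verification fails.

fails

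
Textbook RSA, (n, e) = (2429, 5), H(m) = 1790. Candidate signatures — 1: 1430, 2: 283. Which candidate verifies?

Candidate 1: 1430^2 = 2044900 ≡ 2111; 1430^4 ≡ 2111^2 = 4456321 ≡ 1535; 5 = 4 + 1, so 1430^5 ≡ 1535·1430 ≡ 1663 (mod 2429)
Candidate 2: 283^2 = 80089 ≡ 2361; 283^4 ≡ 2361^2 = 5574321 ≡ 2195; 5 = 4 + 1, so 283^5 ≡ 2195·283 ≡ 1790 (mod 2429)
  → matches H(m) = 1790

2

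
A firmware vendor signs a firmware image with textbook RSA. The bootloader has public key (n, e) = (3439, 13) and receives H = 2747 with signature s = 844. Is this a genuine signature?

forged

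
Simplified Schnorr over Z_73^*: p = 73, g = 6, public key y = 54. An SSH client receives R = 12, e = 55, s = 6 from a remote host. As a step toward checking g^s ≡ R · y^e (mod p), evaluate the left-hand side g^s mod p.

9

6^6 mod 73 = 9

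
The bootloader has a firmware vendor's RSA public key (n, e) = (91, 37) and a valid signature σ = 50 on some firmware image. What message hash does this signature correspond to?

50

Squares mod 91: σ^1≡50, σ^2≡43, σ^4≡29, σ^8≡22, σ^16≡29, σ^32≡22
37 = 32 + 4 + 1, so σ^37 ≡ 22·29·50 ≡ 50 (mod 91)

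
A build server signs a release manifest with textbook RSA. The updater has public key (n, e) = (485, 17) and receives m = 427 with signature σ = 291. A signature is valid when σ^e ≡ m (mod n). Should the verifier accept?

σ^17 mod 485 = 291
The recovered value 291 does not match the digest 427.

reject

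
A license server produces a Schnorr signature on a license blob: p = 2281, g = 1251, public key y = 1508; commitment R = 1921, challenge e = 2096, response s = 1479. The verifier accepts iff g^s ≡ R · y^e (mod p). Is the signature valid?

invalid

g^s mod p:
Squares mod 2281: 1251^1≡1251, 1251^2≡235, 1251^4≡481, 1251^8≡980, 1251^16≡99, 1251^32≡677, 1251^64≡2129, 1251^128≡294, 1251^256≡2039, 1251^512≡1539, 1251^1024≡843
1479 = 1024 + 256 + 128 + 64 + 4 + 2 + 1, so 1251^1479 ≡ 843·2039·294·2129·481·235·1251 ≡ 132 (mod 2281)
R · y^e mod p:
Squares mod 2281: 1508^1≡1508, 1508^2≡2188, 1508^4≡1806, 1508^8≡2087, 1508^16≡1140, 1508^32≡1711, 1508^64≡998, 1508^128≡1488, 1508^256≡1574, 1508^512≡310, 1508^1024≡298, 1508^2048≡2126
2096 = 2048 + 32 + 16, so 1508^2096 ≡ 2126·1711·1140 ≡ 1445 (mod 2281)
1921·1445 = 2775845 ≡ 2149 (mod 2281)
132 ≠ 2149; the check fails.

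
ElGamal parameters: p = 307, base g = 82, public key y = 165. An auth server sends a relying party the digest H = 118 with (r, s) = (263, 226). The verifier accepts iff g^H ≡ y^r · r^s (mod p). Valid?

Left side g^H mod p:
82^2 = 6724 ≡ 277
82^4 ≡ 277^2 = 76729 ≡ 286
82^8 ≡ 286^2 = 81796 ≡ 134
82^16 ≡ 134^2 = 17956 ≡ 150
82^32 ≡ 150^2 = 22500 ≡ 89
82^64 ≡ 89^2 = 7921 ≡ 246
118 = 64 + 32 + 16 + 4 + 2, so 82^118 ≡ 246·89·150·286·277 ≡ 94 (mod 307)
Right side y^r · r^s mod p:
165^2 = 27225 ≡ 209
165^4 ≡ 209^2 = 43681 ≡ 87
165^8 ≡ 87^2 = 7569 ≡ 201
165^16 ≡ 201^2 = 40401 ≡ 184
165^32 ≡ 184^2 = 33856 ≡ 86
165^64 ≡ 86^2 = 7396 ≡ 28
165^128 ≡ 28^2 = 784 ≡ 170
165^256 ≡ 170^2 = 28900 ≡ 42
263 = 256 + 4 + 2 + 1, so 165^263 ≡ 42·87·209·165 ≡ 40 (mod 307)
263^2 = 69169 ≡ 94
263^4 ≡ 94^2 = 8836 ≡ 240
263^8 ≡ 240^2 = 57600 ≡ 191
263^16 ≡ 191^2 = 36481 ≡ 255
263^32 ≡ 255^2 = 65025 ≡ 248
263^64 ≡ 248^2 = 61504 ≡ 104
263^128 ≡ 104^2 = 10816 ≡ 71
226 = 128 + 64 + 32 + 2, so 263^226 ≡ 71·104·248·94 ≡ 294 (mod 307)
40·294 = 11760 ≡ 94 (mod 307)
94 ≡ 94 (mod 307), so the signature is genuine.

yes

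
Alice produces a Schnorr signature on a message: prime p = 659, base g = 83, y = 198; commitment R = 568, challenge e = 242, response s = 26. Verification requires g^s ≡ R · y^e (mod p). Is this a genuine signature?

genuine

g^s mod p:
Squares mod 659: 83^1≡83, 83^2≡299, 83^4≡436, 83^8≡304, 83^16≡156
26 = 16 + 8 + 2, so 83^26 ≡ 156·304·299 ≡ 73 (mod 659)
R · y^e mod p:
Squares mod 659: 198^1≡198, 198^2≡323, 198^4≡207, 198^8≡14, 198^16≡196, 198^32≡194, 198^64≡73, 198^128≡57
242 = 128 + 64 + 32 + 16 + 2, so 198^242 ≡ 57·73·194·196·323 ≡ 173 (mod 659)
568·173 = 98264 ≡ 73 (mod 659)
73 ≡ 73 (mod 659); signature holds.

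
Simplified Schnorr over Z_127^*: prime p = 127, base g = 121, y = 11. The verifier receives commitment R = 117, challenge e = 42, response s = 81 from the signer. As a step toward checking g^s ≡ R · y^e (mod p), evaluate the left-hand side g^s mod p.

64

121^2 = 14641 ≡ 36
121^4 ≡ 36^2 = 1296 ≡ 26
121^8 ≡ 26^2 = 676 ≡ 41
121^16 ≡ 41^2 = 1681 ≡ 30
121^32 ≡ 30^2 = 900 ≡ 11
121^64 ≡ 11^2 = 121
81 = 64 + 16 + 1, so 121^81 ≡ 121·30·121 ≡ 64 (mod 127)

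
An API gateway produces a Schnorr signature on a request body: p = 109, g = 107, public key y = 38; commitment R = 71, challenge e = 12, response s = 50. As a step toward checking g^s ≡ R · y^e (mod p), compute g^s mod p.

107^2 = 11449 ≡ 4
107^4 ≡ 4^2 = 16
107^8 ≡ 16^2 = 256 ≡ 38
107^16 ≡ 38^2 = 1444 ≡ 27
107^32 ≡ 27^2 = 729 ≡ 75
50 = 32 + 16 + 2, so 107^50 ≡ 75·27·4 ≡ 34 (mod 109)

34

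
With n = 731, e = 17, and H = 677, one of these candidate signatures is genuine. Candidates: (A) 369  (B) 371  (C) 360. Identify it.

B

Candidate A: 369^17 mod 731 = 182
Candidate B: 371^17 mod 731 = 677
  → matches H = 677
Candidate C: 360^17 mod 731 = 54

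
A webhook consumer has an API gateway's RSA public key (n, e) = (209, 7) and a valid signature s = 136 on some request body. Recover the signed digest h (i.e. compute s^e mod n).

Squares mod 209: s^1≡136, s^2≡104, s^4≡157
7 = 4 + 2 + 1, so s^7 ≡ 157·104·136 ≡ 192 (mod 209)

192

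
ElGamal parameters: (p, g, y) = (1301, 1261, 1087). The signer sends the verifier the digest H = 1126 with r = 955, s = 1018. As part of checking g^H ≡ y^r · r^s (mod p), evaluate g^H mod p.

1209

Squares mod 1301: 1261^1≡1261, 1261^2≡299, 1261^4≡933, 1261^8≡120, 1261^16≡89, 1261^32≡115, 1261^64≡215, 1261^128≡690, 1261^256≡1235, 1261^512≡453, 1261^1024≡952
1126 = 1024 + 64 + 32 + 4 + 2, so 1261^1126 ≡ 952·215·115·933·299 ≡ 1209 (mod 1301)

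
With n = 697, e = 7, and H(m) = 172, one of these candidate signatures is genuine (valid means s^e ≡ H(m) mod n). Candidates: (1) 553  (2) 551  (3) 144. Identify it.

1

Candidate 1: Squares mod 697: 553^1≡553, 553^2≡523, 553^4≡305; 7 = 4 + 2 + 1, so 553^7 ≡ 305·523·553 ≡ 172 (mod 697)
  → matches H(m) = 172
Candidate 2: Squares mod 697: 551^1≡551, 551^2≡406, 551^4≡344; 7 = 4 + 2 + 1, so 551^7 ≡ 344·406·551 ≡ 488 (mod 697)
Candidate 3: Squares mod 697: 144^1≡144, 144^2≡523, 144^4≡305; 7 = 4 + 2 + 1, so 144^7 ≡ 305·523·144 ≡ 525 (mod 697)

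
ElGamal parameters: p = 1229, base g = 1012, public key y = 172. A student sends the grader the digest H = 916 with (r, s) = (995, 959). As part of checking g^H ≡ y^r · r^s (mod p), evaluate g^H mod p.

680

1012^916 mod 1229 = 680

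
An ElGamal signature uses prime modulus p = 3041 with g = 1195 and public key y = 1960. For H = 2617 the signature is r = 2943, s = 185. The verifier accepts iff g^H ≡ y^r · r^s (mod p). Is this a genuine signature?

forged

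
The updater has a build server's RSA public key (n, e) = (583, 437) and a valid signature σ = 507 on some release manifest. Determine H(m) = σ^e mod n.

σ^2 ≡ 507^2 = 257049 ≡ 529
σ^4 ≡ 529^2 = 279841 ≡ 1
σ^8 ≡ 1^2 = 1
σ^16 ≡ 1^2 = 1
σ^32 ≡ 1^2 = 1
σ^64 ≡ 1^2 = 1
σ^128 ≡ 1^2 = 1
σ^256 ≡ 1^2 = 1
437 = 256 + 128 + 32 + 16 + 4 + 1, so σ^437 ≡ 1·1·1·1·1·507 ≡ 507 (mod 583)

507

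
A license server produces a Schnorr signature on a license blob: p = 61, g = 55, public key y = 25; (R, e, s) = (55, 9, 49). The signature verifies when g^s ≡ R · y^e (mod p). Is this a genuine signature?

genuine

g^s mod p:
55^49 mod 61 = 18
R · y^e mod p:
25^9 mod 61 = 58
55·58 = 3190 ≡ 18 (mod 61)
18 ≡ 18 (mod 61); signature holds.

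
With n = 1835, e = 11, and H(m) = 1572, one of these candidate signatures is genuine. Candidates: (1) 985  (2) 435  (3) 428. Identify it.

3

Candidate 1: Squares mod 1835: 985^1≡985, 985^2≡1345, 985^4≡1550, 985^8≡485; 11 = 8 + 2 + 1, so 985^11 ≡ 485·1345·985 ≡ 195 (mod 1835)
Candidate 2: Squares mod 1835: 435^1≡435, 435^2≡220, 435^4≡690, 435^8≡835; 11 = 8 + 2 + 1, so 435^11 ≡ 835·220·435 ≡ 755 (mod 1835)
Candidate 3: Squares mod 1835: 428^1≡428, 428^2≡1519, 428^4≡766, 428^8≡1391; 11 = 8 + 2 + 1, so 428^11 ≡ 1391·1519·428 ≡ 1572 (mod 1835)
  → matches H(m) = 1572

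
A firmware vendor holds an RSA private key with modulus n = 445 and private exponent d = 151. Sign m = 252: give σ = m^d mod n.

m^2 ≡ 252^2 = 63504 ≡ 314
m^4 ≡ 314^2 = 98596 ≡ 251
m^8 ≡ 251^2 = 63001 ≡ 256
m^16 ≡ 256^2 = 65536 ≡ 121
m^32 ≡ 121^2 = 14641 ≡ 401
m^64 ≡ 401^2 = 160801 ≡ 156
m^128 ≡ 156^2 = 24336 ≡ 306
151 = 128 + 16 + 4 + 2 + 1, so m^151 ≡ 306·121·251·314·252 ≡ 43 (mod 445)

43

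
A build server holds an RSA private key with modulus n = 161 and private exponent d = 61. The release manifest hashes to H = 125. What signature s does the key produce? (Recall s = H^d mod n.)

132

Squares mod 161: H^1≡125, H^2≡8, H^4≡64, H^8≡71, H^16≡50, H^32≡85
61 = 32 + 16 + 8 + 4 + 1, so H^61 ≡ 85·50·71·64·125 ≡ 132 (mod 161)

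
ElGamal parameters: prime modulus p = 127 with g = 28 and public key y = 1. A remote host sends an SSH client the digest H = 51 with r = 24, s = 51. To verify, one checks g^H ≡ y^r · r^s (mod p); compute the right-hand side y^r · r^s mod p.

20

1^2 = 1
1^4 ≡ 1^2 = 1
1^8 ≡ 1^2 = 1
1^16 ≡ 1^2 = 1
24 = 16 + 8, so 1^24 ≡ 1·1 ≡ 1 (mod 127)
24^2 = 576 ≡ 68
24^4 ≡ 68^2 = 4624 ≡ 52
24^8 ≡ 52^2 = 2704 ≡ 37
24^16 ≡ 37^2 = 1369 ≡ 99
24^32 ≡ 99^2 = 9801 ≡ 22
51 = 32 + 16 + 2 + 1, so 24^51 ≡ 22·99·68·24 ≡ 20 (mod 127)
y^r · r^s ≡ 1·20 = 20 ≡ 20 (mod 127)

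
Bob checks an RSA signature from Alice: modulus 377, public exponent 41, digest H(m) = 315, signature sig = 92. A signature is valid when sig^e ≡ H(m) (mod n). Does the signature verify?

sig^41 mod 377 = 209
sig^41 mod 377 = 209, but H(m) = 315.

does not verify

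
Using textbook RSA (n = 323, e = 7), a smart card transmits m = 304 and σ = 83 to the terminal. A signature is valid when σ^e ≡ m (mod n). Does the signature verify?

does not verify

σ^2 ≡ 83^2 = 6889 ≡ 106
σ^4 ≡ 106^2 = 11236 ≡ 254
7 = 4 + 2 + 1, so σ^7 ≡ 254·106·83 ≡ 178 (mod 323)
178 ≠ 304, so verification fails.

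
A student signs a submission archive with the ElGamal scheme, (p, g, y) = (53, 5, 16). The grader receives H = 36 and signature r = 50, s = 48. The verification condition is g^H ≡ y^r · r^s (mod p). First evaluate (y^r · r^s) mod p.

Squares mod 53: 16^1≡16, 16^2≡44, 16^4≡28, 16^8≡42, 16^16≡15, 16^32≡13
50 = 32 + 16 + 2, so 16^50 ≡ 13·15·44 ≡ 47 (mod 53)
Squares mod 53: 50^1≡50, 50^2≡9, 50^4≡28, 50^8≡42, 50^16≡15, 50^32≡13
48 = 32 + 16, so 50^48 ≡ 13·15 ≡ 36 (mod 53)
y^r · r^s ≡ 47·36 = 1692 ≡ 49 (mod 53)

49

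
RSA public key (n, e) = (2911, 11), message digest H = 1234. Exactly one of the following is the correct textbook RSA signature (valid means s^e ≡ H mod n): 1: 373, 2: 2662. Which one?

Candidate 1: Squares mod 2911: 373^1≡373, 373^2≡2312, 373^4≡748, 373^8≡592; 11 = 8 + 2 + 1, so 373^11 ≡ 592·2312·373 ≡ 1234 (mod 2911)
  → matches H = 1234
Candidate 2: Squares mod 2911: 2662^1≡2662, 2662^2≡870, 2662^4≡40, 2662^8≡1600; 11 = 8 + 2 + 1, so 2662^11 ≡ 1600·870·2662 ≡ 1859 (mod 2911)

1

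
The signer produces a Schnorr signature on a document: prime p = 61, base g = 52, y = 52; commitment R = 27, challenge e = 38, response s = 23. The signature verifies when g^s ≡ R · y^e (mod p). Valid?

g^s mod p:
52^2 = 2704 ≡ 20
52^4 ≡ 20^2 = 400 ≡ 34
52^8 ≡ 34^2 = 1156 ≡ 58
52^16 ≡ 58^2 = 3364 ≡ 9
23 = 16 + 4 + 2 + 1, so 52^23 ≡ 9·34·20·52 ≡ 3 (mod 61)
R · y^e mod p:
52^2 = 2704 ≡ 20
52^4 ≡ 20^2 = 400 ≡ 34
52^8 ≡ 34^2 = 1156 ≡ 58
52^16 ≡ 58^2 = 3364 ≡ 9
52^32 ≡ 9^2 = 81 ≡ 20
38 = 32 + 4 + 2, so 52^38 ≡ 20·34·20 ≡ 58 (mod 61)
27·58 = 1566 ≡ 41 (mod 61)
3 ≠ 41; the check fails.

no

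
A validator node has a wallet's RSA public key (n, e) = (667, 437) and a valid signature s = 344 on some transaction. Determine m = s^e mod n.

Squares mod 667: s^1≡344, s^2≡277, s^4≡24, s^8≡576, s^16≡277, s^32≡24, s^64≡576, s^128≡277, s^256≡24
437 = 256 + 128 + 32 + 16 + 4 + 1, so s^437 ≡ 24·277·24·277·24·344 ≡ 574 (mod 667)

574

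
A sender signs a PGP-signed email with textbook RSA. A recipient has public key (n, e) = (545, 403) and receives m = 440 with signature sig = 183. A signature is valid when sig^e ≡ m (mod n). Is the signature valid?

invalid

Squares mod 545: sig^1≡183, sig^2≡244, sig^4≡131, sig^8≡266, sig^16≡451, sig^32≡116, sig^64≡376, sig^128≡221, sig^256≡336
403 = 256 + 128 + 16 + 2 + 1, so sig^403 ≡ 336·221·451·244·183 ≡ 197 (mod 545)
sig^403 mod 545 = 197, but m = 440.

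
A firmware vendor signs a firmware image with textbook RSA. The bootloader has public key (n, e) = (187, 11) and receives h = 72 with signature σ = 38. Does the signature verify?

σ^2 ≡ 38^2 = 1444 ≡ 135
σ^4 ≡ 135^2 = 18225 ≡ 86
σ^8 ≡ 86^2 = 7396 ≡ 103
11 = 8 + 2 + 1, so σ^11 ≡ 103·135·38 ≡ 115 (mod 187)
σ^11 mod 187 = 115, but h = 72.

does not verify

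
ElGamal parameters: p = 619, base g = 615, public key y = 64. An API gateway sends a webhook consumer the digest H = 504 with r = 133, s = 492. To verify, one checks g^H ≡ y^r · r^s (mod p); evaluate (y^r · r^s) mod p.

427

64^2 = 4096 ≡ 382
64^4 ≡ 382^2 = 145924 ≡ 459
64^8 ≡ 459^2 = 210681 ≡ 221
64^16 ≡ 221^2 = 48841 ≡ 559
64^32 ≡ 559^2 = 312481 ≡ 505
64^64 ≡ 505^2 = 255025 ≡ 616
64^128 ≡ 616^2 = 379456 ≡ 9
133 = 128 + 4 + 1, so 64^133 ≡ 9·459·64 ≡ 71 (mod 619)
133^2 = 17689 ≡ 357
133^4 ≡ 357^2 = 127449 ≡ 554
133^8 ≡ 554^2 = 306916 ≡ 511
133^16 ≡ 511^2 = 261121 ≡ 522
133^32 ≡ 522^2 = 272484 ≡ 124
133^64 ≡ 124^2 = 15376 ≡ 520
133^128 ≡ 520^2 = 270400 ≡ 516
133^256 ≡ 516^2 = 266256 ≡ 86
492 = 256 + 128 + 64 + 32 + 8 + 4, so 133^492 ≡ 86·516·520·124·511·554 ≡ 285 (mod 619)
y^r · r^s ≡ 71·285 = 20235 ≡ 427 (mod 619)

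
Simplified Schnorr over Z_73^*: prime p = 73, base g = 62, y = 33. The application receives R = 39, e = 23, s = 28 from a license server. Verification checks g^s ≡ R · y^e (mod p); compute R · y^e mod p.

36

33^2 = 1089 ≡ 67
33^4 ≡ 67^2 = 4489 ≡ 36
33^8 ≡ 36^2 = 1296 ≡ 55
33^16 ≡ 55^2 = 3025 ≡ 32
23 = 16 + 4 + 2 + 1, so 33^23 ≡ 32·36·67·33 ≡ 29 (mod 73)
R · y^e ≡ 39·29 = 1131 ≡ 36 (mod 73)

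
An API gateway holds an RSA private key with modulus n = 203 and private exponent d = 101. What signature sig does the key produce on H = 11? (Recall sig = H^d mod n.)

177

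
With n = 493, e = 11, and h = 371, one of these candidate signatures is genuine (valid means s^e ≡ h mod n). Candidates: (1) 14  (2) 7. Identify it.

Candidate 1: 14^11 mod 493 = 95
Candidate 2: 7^11 mod 493 = 371
  → matches h = 371

2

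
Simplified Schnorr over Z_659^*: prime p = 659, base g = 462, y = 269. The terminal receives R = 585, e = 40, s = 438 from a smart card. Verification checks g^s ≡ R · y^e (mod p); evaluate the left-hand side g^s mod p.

245

462^438 mod 659 = 245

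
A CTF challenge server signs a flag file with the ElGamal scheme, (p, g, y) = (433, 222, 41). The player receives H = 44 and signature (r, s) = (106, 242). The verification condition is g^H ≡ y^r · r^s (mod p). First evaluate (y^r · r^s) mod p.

41^2 = 1681 ≡ 382
41^4 ≡ 382^2 = 145924 ≡ 3
41^8 ≡ 3^2 = 9
41^16 ≡ 9^2 = 81
41^32 ≡ 81^2 = 6561 ≡ 66
41^64 ≡ 66^2 = 4356 ≡ 26
106 = 64 + 32 + 8 + 2, so 41^106 ≡ 26·66·9·382 ≡ 416 (mod 433)
106^2 = 11236 ≡ 411
106^4 ≡ 411^2 = 168921 ≡ 51
106^8 ≡ 51^2 = 2601 ≡ 3
106^16 ≡ 3^2 = 9
106^32 ≡ 9^2 = 81
106^64 ≡ 81^2 = 6561 ≡ 66
106^128 ≡ 66^2 = 4356 ≡ 26
242 = 128 + 64 + 32 + 16 + 2, so 106^242 ≡ 26·66·81·9·411 ≡ 272 (mod 433)
y^r · r^s ≡ 416·272 = 113152 ≡ 139 (mod 433)

139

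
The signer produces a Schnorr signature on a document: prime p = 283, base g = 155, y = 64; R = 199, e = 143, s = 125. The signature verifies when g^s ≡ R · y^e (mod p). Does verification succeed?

g^s mod p:
Squares mod 283: 155^1≡155, 155^2≡253, 155^4≡51, 155^8≡54, 155^16≡86, 155^32≡38, 155^64≡29
125 = 64 + 32 + 16 + 8 + 4 + 1, so 155^125 ≡ 29·38·86·54·51·155 ≡ 181 (mod 283)
R · y^e mod p:
Squares mod 283: 64^1≡64, 64^2≡134, 64^4≡127, 64^8≡281, 64^16≡4, 64^32≡16, 64^64≡256, 64^128≡163
143 = 128 + 8 + 4 + 2 + 1, so 64^143 ≡ 163·281·127·134·64 ≡ 134 (mod 283)
199·134 = 26666 ≡ 64 (mod 283)
181 ≠ 64; the check fails.

fails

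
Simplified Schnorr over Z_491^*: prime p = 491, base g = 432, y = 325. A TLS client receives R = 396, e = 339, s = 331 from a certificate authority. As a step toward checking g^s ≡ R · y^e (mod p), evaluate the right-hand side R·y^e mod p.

300

Squares mod 491: 325^1≡325, 325^2≡60, 325^4≡163, 325^8≡55, 325^16≡79, 325^32≡349, 325^64≡33, 325^128≡107, 325^256≡156
339 = 256 + 64 + 16 + 2 + 1, so 325^339 ≡ 156·33·79·60·325 ≡ 462 (mod 491)
R · y^e ≡ 396·462 = 182952 ≡ 300 (mod 491)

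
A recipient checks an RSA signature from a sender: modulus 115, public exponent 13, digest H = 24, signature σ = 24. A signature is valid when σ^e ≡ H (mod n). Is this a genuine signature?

genuine

σ^2 ≡ 24^2 = 576 ≡ 1
σ^4 ≡ 1^2 = 1
σ^8 ≡ 1^2 = 1
13 = 8 + 4 + 1, so σ^13 ≡ 1·1·24 ≡ 24 (mod 115)
Since 24 equals the digest 24, verification succeeds.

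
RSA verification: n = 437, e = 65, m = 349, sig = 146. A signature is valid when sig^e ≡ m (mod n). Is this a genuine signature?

forged

Squares mod 437: sig^1≡146, sig^2≡340, sig^4≡232, sig^8≡73, sig^16≡85, sig^32≡233, sig^64≡101
65 = 64 + 1, so sig^65 ≡ 101·146 ≡ 325 (mod 437)
The recovered value 325 does not match the digest 349.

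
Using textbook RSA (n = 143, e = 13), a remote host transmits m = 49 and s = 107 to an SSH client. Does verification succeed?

fails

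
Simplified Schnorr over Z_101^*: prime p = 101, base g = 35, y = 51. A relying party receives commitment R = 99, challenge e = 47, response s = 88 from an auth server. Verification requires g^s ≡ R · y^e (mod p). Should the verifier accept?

g^s mod p:
35^2 = 1225 ≡ 13
35^4 ≡ 13^2 = 169 ≡ 68
35^8 ≡ 68^2 = 4624 ≡ 79
35^16 ≡ 79^2 = 6241 ≡ 80
35^32 ≡ 80^2 = 6400 ≡ 37
35^64 ≡ 37^2 = 1369 ≡ 56
88 = 64 + 16 + 8, so 35^88 ≡ 56·80·79 ≡ 16 (mod 101)
R · y^e mod p:
51^2 = 2601 ≡ 76
51^4 ≡ 76^2 = 5776 ≡ 19
51^8 ≡ 19^2 = 361 ≡ 58
51^16 ≡ 58^2 = 3364 ≡ 31
51^32 ≡ 31^2 = 961 ≡ 52
47 = 32 + 8 + 4 + 2 + 1, so 51^47 ≡ 52·58·19·76·51 ≡ 93 (mod 101)
99·93 = 9207 ≡ 16 (mod 101)
16 ≡ 16 (mod 101); signature holds.

accept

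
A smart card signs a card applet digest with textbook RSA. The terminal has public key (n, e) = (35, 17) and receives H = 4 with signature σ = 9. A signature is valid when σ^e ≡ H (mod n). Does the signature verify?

verifies

σ^17 mod 35 = 4
4 = H, so the signature checks out.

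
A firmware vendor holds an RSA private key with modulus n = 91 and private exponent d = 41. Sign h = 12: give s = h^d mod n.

h^2 ≡ 12^2 = 144 ≡ 53
h^4 ≡ 53^2 = 2809 ≡ 79
h^8 ≡ 79^2 = 6241 ≡ 53
h^16 ≡ 53^2 = 2809 ≡ 79
h^32 ≡ 79^2 = 6241 ≡ 53
41 = 32 + 8 + 1, so h^41 ≡ 53·53·12 ≡ 38 (mod 91)

38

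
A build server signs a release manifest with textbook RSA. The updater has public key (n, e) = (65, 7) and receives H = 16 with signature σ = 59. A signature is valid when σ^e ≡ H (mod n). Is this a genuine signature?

forged

σ^2 ≡ 59^2 = 3481 ≡ 36
σ^4 ≡ 36^2 = 1296 ≡ 61
7 = 4 + 2 + 1, so σ^7 ≡ 61·36·59 ≡ 19 (mod 65)
σ^7 mod 65 = 19, but H = 16.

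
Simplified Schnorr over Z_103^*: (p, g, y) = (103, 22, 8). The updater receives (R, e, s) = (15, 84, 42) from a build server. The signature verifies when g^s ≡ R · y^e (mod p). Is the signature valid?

g^s mod p:
22^2 = 484 ≡ 72
22^4 ≡ 72^2 = 5184 ≡ 34
22^8 ≡ 34^2 = 1156 ≡ 23
22^16 ≡ 23^2 = 529 ≡ 14
22^32 ≡ 14^2 = 196 ≡ 93
42 = 32 + 8 + 2, so 22^42 ≡ 93·23·72 ≡ 23 (mod 103)
R · y^e mod p:
8^2 = 64
8^4 ≡ 64^2 = 4096 ≡ 79
8^8 ≡ 79^2 = 6241 ≡ 61
8^16 ≡ 61^2 = 3721 ≡ 13
8^32 ≡ 13^2 = 169 ≡ 66
8^64 ≡ 66^2 = 4356 ≡ 30
84 = 64 + 16 + 4, so 8^84 ≡ 30·13·79 ≡ 13 (mod 103)
15·13 = 195 ≡ 92 (mod 103)
23 ≠ 92; the check fails.

invalid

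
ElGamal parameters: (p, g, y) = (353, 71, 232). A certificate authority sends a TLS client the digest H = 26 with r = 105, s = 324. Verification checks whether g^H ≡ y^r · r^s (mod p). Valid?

Left side g^H mod p:
71^2 = 5041 ≡ 99
71^4 ≡ 99^2 = 9801 ≡ 270
71^8 ≡ 270^2 = 72900 ≡ 182
71^16 ≡ 182^2 = 33124 ≡ 295
26 = 16 + 8 + 2, so 71^26 ≡ 295·182·99 ≡ 189 (mod 353)
Right side y^r · r^s mod p:
232^2 = 53824 ≡ 168
232^4 ≡ 168^2 = 28224 ≡ 337
232^8 ≡ 337^2 = 113569 ≡ 256
232^16 ≡ 256^2 = 65536 ≡ 231
232^32 ≡ 231^2 = 53361 ≡ 58
232^64 ≡ 58^2 = 3364 ≡ 187
105 = 64 + 32 + 8 + 1, so 232^105 ≡ 187·58·256·232 ≡ 289 (mod 353)
105^2 = 11025 ≡ 82
105^4 ≡ 82^2 = 6724 ≡ 17
105^8 ≡ 17^2 = 289
105^16 ≡ 289^2 = 83521 ≡ 213
105^32 ≡ 213^2 = 45369 ≡ 185
105^64 ≡ 185^2 = 34225 ≡ 337
105^128 ≡ 337^2 = 113569 ≡ 256
105^256 ≡ 256^2 = 65536 ≡ 231
324 = 256 + 64 + 4, so 105^324 ≡ 231·337·17 ≡ 2 (mod 353)
289·2 = 578 ≡ 225 (mod 353)
189 ≠ 225, so verification fails.

no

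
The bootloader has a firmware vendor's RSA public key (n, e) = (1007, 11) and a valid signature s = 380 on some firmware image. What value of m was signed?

494

s^2 ≡ 380^2 = 144400 ≡ 399
s^4 ≡ 399^2 = 159201 ≡ 95
s^8 ≡ 95^2 = 9025 ≡ 969
11 = 8 + 2 + 1, so s^11 ≡ 969·399·380 ≡ 494 (mod 1007)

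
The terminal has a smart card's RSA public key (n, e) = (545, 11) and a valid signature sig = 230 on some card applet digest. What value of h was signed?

sig^2 ≡ 230^2 = 52900 ≡ 35
sig^4 ≡ 35^2 = 1225 ≡ 135
sig^8 ≡ 135^2 = 18225 ≡ 240
11 = 8 + 2 + 1, so sig^11 ≡ 240·35·230 ≡ 520 (mod 545)

520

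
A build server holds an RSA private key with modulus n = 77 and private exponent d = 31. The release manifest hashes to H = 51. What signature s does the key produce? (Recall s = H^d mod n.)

51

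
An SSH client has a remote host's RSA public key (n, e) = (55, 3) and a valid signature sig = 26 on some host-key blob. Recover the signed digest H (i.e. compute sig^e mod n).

31

sig^2 ≡ 26^2 = 676 ≡ 16
3 = 2 + 1, so sig^3 ≡ 16·26 ≡ 31 (mod 55)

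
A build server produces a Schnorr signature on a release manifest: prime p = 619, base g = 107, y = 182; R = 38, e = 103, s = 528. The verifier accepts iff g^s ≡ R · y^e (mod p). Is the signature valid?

valid

g^s mod p:
Squares mod 619: 107^1≡107, 107^2≡307, 107^4≡161, 107^8≡542, 107^16≡358, 107^32≡31, 107^64≡342, 107^128≡592, 107^256≡110, 107^512≡339
528 = 512 + 16, so 107^528 ≡ 339·358 ≡ 38 (mod 619)
R · y^e mod p:
Squares mod 619: 182^1≡182, 182^2≡317, 182^4≡211, 182^8≡572, 182^16≡352, 182^32≡104, 182^64≡293
103 = 64 + 32 + 4 + 2 + 1, so 182^103 ≡ 293·104·211·317·182 ≡ 1 (mod 619)
38·1 = 38 ≡ 38 (mod 619)
38 ≡ 38 (mod 619); signature holds.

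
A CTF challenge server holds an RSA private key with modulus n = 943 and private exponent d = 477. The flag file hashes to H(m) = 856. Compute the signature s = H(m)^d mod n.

(H(m))^2 ≡ 856^2 = 732736 ≡ 25
(H(m))^4 ≡ 25^2 = 625
(H(m))^8 ≡ 625^2 = 390625 ≡ 223
(H(m))^16 ≡ 223^2 = 49729 ≡ 693
(H(m))^32 ≡ 693^2 = 480249 ≡ 262
(H(m))^64 ≡ 262^2 = 68644 ≡ 748
(H(m))^128 ≡ 748^2 = 559504 ≡ 305
(H(m))^256 ≡ 305^2 = 93025 ≡ 611
477 = 256 + 128 + 64 + 16 + 8 + 4 + 1, so (H(m))^477 ≡ 611·305·748·693·223·625·856 ≡ 594 (mod 943)

594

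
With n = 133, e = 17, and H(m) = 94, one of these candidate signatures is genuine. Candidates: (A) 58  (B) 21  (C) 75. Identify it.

C

Candidate A: 58^17 mod 133 = 39
Candidate B: 21^17 mod 133 = 105
Candidate C: 75^17 mod 133 = 94
  → matches H(m) = 94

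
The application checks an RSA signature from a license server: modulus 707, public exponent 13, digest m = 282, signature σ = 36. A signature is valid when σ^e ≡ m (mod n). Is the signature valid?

invalid

σ^13 mod 707 = 701
σ^13 mod 707 = 701, but m = 282.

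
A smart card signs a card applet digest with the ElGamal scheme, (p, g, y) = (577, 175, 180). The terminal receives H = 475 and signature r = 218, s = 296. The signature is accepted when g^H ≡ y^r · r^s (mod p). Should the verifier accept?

reject

Left side g^H mod p:
Squares mod 577: 175^1≡175, 175^2≡44, 175^4≡205, 175^8≡481, 175^16≡561, 175^32≡256, 175^64≡335, 175^128≡287, 175^256≡435
475 = 256 + 128 + 64 + 16 + 8 + 2 + 1, so 175^475 ≡ 435·287·335·561·481·44·175 ≡ 482 (mod 577)
Right side y^r · r^s mod p:
Squares mod 577: 180^1≡180, 180^2≡88, 180^4≡243, 180^8≡195, 180^16≡520, 180^32≡364, 180^64≡363, 180^128≡213
218 = 128 + 64 + 16 + 8 + 2, so 180^218 ≡ 213·363·520·195·88 ≡ 472 (mod 577)
Squares mod 577: 218^1≡218, 218^2≡210, 218^4≡248, 218^8≡342, 218^16≡410, 218^32≡193, 218^64≡321, 218^128≡335, 218^256≡287
296 = 256 + 32 + 8, so 218^296 ≡ 287·193·342 ≡ 235 (mod 577)
472·235 = 110920 ≡ 136 (mod 577)
482 ≠ 136, so verification fails.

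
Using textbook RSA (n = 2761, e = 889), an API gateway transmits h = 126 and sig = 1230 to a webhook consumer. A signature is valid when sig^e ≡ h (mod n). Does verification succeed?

Squares mod 2761: sig^1≡1230, sig^2≡2633, sig^4≡2579, sig^8≡2753, sig^16≡64, sig^32≡1335, sig^64≡1380, sig^128≡2071, sig^256≡1208, sig^512≡1456
889 = 512 + 256 + 64 + 32 + 16 + 8 + 1, so sig^889 ≡ 1456·1208·1380·1335·64·2753·1230 ≡ 126 (mod 2761)
Since 126 equals the digest 126, verification succeeds.

passes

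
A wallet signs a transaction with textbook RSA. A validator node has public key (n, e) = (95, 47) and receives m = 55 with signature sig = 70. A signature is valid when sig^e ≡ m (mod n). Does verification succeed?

sig^2 ≡ 70^2 = 4900 ≡ 55
sig^4 ≡ 55^2 = 3025 ≡ 80
sig^8 ≡ 80^2 = 6400 ≡ 35
sig^16 ≡ 35^2 = 1225 ≡ 85
sig^32 ≡ 85^2 = 7225 ≡ 5
47 = 32 + 8 + 4 + 2 + 1, so sig^47 ≡ 5·35·80·55·70 ≡ 40 (mod 95)
40 ≠ 55, so verification fails.

fails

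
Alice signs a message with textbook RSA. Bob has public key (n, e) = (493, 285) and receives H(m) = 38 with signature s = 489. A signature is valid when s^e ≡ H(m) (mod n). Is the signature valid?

Squares mod 493: s^1≡489, s^2≡16, s^4≡256, s^8≡460, s^16≡103, s^32≡256, s^64≡460, s^128≡103, s^256≡256
285 = 256 + 16 + 8 + 4 + 1, so s^285 ≡ 256·103·460·256·489 ≡ 455 (mod 493)
455 ≠ 38, so verification fails.

invalid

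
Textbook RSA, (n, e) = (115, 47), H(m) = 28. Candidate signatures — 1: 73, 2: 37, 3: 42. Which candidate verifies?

3

Candidate 1: Squares mod 115: 73^1≡73, 73^2≡39, 73^4≡26, 73^8≡101, 73^16≡81, 73^32≡6; 47 = 32 + 8 + 4 + 2 + 1, so 73^47 ≡ 6·101·26·39·73 ≡ 87 (mod 115)
Candidate 2: Squares mod 115: 37^1≡37, 37^2≡104, 37^4≡6, 37^8≡36, 37^16≡31, 37^32≡41; 47 = 32 + 8 + 4 + 2 + 1, so 37^47 ≡ 41·36·6·104·37 ≡ 53 (mod 115)
Candidate 3: Squares mod 115: 42^1≡42, 42^2≡39, 42^4≡26, 42^8≡101, 42^16≡81, 42^32≡6; 47 = 32 + 8 + 4 + 2 + 1, so 42^47 ≡ 6·101·26·39·42 ≡ 28 (mod 115)
  → matches H(m) = 28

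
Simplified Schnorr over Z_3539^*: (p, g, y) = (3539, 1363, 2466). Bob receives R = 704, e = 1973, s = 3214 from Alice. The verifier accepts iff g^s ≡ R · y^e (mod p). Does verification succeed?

passes

g^s mod p:
Squares mod 3539: 1363^1≡1363, 1363^2≡3333, 1363^4≡3507, 1363^8≡1024, 1363^16≡1032, 1363^32≡3324, 1363^64≡218, 1363^128≡1517, 1363^256≡939, 1363^512≡510, 1363^1024≡1753, 1363^2048≡1157
3214 = 2048 + 1024 + 128 + 8 + 4 + 2, so 1363^3214 ≡ 1157·1753·1517·1024·3507·3333 ≡ 2611 (mod 3539)
R · y^e mod p:
Squares mod 3539: 2466^1≡2466, 2466^2≡1154, 2466^4≡1052, 2466^8≡2536, 2466^16≡933, 2466^32≡3434, 2466^64≡408, 2466^128≡131, 2466^256≡3005, 2466^512≡2036, 2466^1024≡1127
1973 = 1024 + 512 + 256 + 128 + 32 + 16 + 4 + 1, so 2466^1973 ≡ 1127·2036·3005·131·3434·933·1052·2466 ≡ 803 (mod 3539)
704·803 = 565312 ≡ 2611 (mod 3539)
2611 ≡ 2611 (mod 3539); signature holds.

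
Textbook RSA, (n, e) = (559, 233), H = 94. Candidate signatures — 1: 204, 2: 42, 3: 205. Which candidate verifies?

Candidate 1: Squares mod 559: 204^1≡204, 204^2≡250, 204^4≡451, 204^8≡484, 204^16≡35, 204^32≡107, 204^64≡269, 204^128≡250; 233 = 128 + 64 + 32 + 8 + 1, so 204^233 ≡ 250·269·107·484·204 ≡ 94 (mod 559)
  → matches H = 94
Candidate 2: Squares mod 559: 42^1≡42, 42^2≡87, 42^4≡302, 42^8≡87, 42^16≡302, 42^32≡87, 42^64≡302, 42^128≡87; 233 = 128 + 64 + 32 + 8 + 1, so 42^233 ≡ 87·302·87·87·42 ≡ 386 (mod 559)
Candidate 3: Squares mod 559: 205^1≡205, 205^2≡100, 205^4≡497, 205^8≡490, 205^16≡289, 205^32≡230, 205^64≡354, 205^128≡100; 233 = 128 + 64 + 32 + 8 + 1, so 205^233 ≡ 100·354·230·490·205 ≡ 459 (mod 559)

1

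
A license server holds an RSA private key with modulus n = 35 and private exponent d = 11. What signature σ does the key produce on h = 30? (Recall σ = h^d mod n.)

25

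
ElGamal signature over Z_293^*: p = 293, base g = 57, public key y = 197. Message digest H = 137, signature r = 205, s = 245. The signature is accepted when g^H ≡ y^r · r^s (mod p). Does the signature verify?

verifies

Left side g^H mod p:
57^2 = 3249 ≡ 26
57^4 ≡ 26^2 = 676 ≡ 90
57^8 ≡ 90^2 = 8100 ≡ 189
57^16 ≡ 189^2 = 35721 ≡ 268
57^32 ≡ 268^2 = 71824 ≡ 39
57^64 ≡ 39^2 = 1521 ≡ 56
57^128 ≡ 56^2 = 3136 ≡ 206
137 = 128 + 8 + 1, so 57^137 ≡ 206·189·57 ≡ 56 (mod 293)
Right side y^r · r^s mod p:
197^2 = 38809 ≡ 133
197^4 ≡ 133^2 = 17689 ≡ 109
197^8 ≡ 109^2 = 11881 ≡ 161
197^16 ≡ 161^2 = 25921 ≡ 137
197^32 ≡ 137^2 = 18769 ≡ 17
197^64 ≡ 17^2 = 289
197^128 ≡ 289^2 = 83521 ≡ 16
205 = 128 + 64 + 8 + 4 + 1, so 197^205 ≡ 16·289·161·109·197 ≡ 279 (mod 293)
205^2 = 42025 ≡ 126
205^4 ≡ 126^2 = 15876 ≡ 54
205^8 ≡ 54^2 = 2916 ≡ 279
205^16 ≡ 279^2 = 77841 ≡ 196
205^32 ≡ 196^2 = 38416 ≡ 33
205^64 ≡ 33^2 = 1089 ≡ 210
205^128 ≡ 210^2 = 44100 ≡ 150
245 = 128 + 64 + 32 + 16 + 4 + 1, so 205^245 ≡ 150·210·33·196·54·205 ≡ 289 (mod 293)
279·289 = 80631 ≡ 56 (mod 293)
56 ≡ 56 (mod 293), so the signature is genuine.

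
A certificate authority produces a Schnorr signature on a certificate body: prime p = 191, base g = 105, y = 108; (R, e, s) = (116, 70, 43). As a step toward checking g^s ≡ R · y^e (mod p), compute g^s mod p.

95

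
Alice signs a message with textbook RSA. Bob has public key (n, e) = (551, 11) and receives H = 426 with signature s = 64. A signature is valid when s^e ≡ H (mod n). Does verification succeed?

fails

s^2 ≡ 64^2 = 4096 ≡ 239
s^4 ≡ 239^2 = 57121 ≡ 368
s^8 ≡ 368^2 = 135424 ≡ 429
11 = 8 + 2 + 1, so s^11 ≡ 429·239·64 ≡ 125 (mod 551)
The recovered value 125 does not match the digest 426.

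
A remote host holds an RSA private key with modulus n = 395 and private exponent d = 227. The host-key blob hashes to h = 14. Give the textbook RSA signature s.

h^2 ≡ 14^2 = 196
h^4 ≡ 196^2 = 38416 ≡ 101
h^8 ≡ 101^2 = 10201 ≡ 326
h^16 ≡ 326^2 = 106276 ≡ 21
h^32 ≡ 21^2 = 441 ≡ 46
h^64 ≡ 46^2 = 2116 ≡ 141
h^128 ≡ 141^2 = 19881 ≡ 131
227 = 128 + 64 + 32 + 2 + 1, so h^227 ≡ 131·141·46·196·14 ≡ 349 (mod 395)

349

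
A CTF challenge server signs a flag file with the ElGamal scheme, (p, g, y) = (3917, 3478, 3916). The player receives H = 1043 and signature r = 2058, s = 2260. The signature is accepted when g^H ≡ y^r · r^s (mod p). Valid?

no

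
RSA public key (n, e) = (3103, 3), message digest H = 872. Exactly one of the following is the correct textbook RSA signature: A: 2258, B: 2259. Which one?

B

Candidate A: 2258^2 = 5098564 ≡ 335; 3 = 2 + 1, so 2258^3 ≡ 335·2258 ≡ 2401 (mod 3103)
Candidate B: 2259^2 = 5103081 ≡ 1749; 3 = 2 + 1, so 2259^3 ≡ 1749·2259 ≡ 872 (mod 3103)
  → matches H = 872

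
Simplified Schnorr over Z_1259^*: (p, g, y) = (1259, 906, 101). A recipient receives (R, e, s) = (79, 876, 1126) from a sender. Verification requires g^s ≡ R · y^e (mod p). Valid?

no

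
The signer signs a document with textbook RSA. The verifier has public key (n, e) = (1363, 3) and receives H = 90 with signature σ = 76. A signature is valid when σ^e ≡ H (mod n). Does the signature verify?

σ^2 ≡ 76^2 = 5776 ≡ 324
3 = 2 + 1, so σ^3 ≡ 324·76 ≡ 90 (mod 1363)
90 = H, so the signature checks out.

verifies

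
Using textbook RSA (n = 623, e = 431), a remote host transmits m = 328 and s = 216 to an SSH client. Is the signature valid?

s^2 ≡ 216^2 = 46656 ≡ 554
s^4 ≡ 554^2 = 306916 ≡ 400
s^8 ≡ 400^2 = 160000 ≡ 512
s^16 ≡ 512^2 = 262144 ≡ 484
s^32 ≡ 484^2 = 234256 ≡ 8
s^64 ≡ 8^2 = 64
s^128 ≡ 64^2 = 4096 ≡ 358
s^256 ≡ 358^2 = 128164 ≡ 449
431 = 256 + 128 + 32 + 8 + 4 + 2 + 1, so s^431 ≡ 449·358·8·512·400·554·216 ≡ 328 (mod 623)
328 = m, so the signature checks out.

valid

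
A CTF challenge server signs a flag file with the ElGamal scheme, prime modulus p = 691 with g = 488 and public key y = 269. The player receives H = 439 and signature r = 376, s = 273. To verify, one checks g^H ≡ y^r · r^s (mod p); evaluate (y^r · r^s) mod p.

522

269^2 = 72361 ≡ 497
269^4 ≡ 497^2 = 247009 ≡ 322
269^8 ≡ 322^2 = 103684 ≡ 34
269^16 ≡ 34^2 = 1156 ≡ 465
269^32 ≡ 465^2 = 216225 ≡ 633
269^64 ≡ 633^2 = 400689 ≡ 600
269^128 ≡ 600^2 = 360000 ≡ 680
269^256 ≡ 680^2 = 462400 ≡ 121
376 = 256 + 64 + 32 + 16 + 8, so 269^376 ≡ 121·600·633·465·34 ≡ 347 (mod 691)
376^2 = 141376 ≡ 412
376^4 ≡ 412^2 = 169744 ≡ 449
376^8 ≡ 449^2 = 201601 ≡ 520
376^16 ≡ 520^2 = 270400 ≡ 219
376^32 ≡ 219^2 = 47961 ≡ 282
376^64 ≡ 282^2 = 79524 ≡ 59
376^128 ≡ 59^2 = 3481 ≡ 26
376^256 ≡ 26^2 = 676
273 = 256 + 16 + 1, so 376^273 ≡ 676·219·376 ≡ 348 (mod 691)
y^r · r^s ≡ 347·348 = 120756 ≡ 522 (mod 691)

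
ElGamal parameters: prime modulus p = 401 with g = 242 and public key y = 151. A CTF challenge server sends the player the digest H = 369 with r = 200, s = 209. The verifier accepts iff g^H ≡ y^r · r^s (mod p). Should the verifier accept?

accept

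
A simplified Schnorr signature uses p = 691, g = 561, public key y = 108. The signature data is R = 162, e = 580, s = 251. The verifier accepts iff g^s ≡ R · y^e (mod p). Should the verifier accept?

accept

g^s mod p:
561^2 = 314721 ≡ 316
561^4 ≡ 316^2 = 99856 ≡ 352
561^8 ≡ 352^2 = 123904 ≡ 215
561^16 ≡ 215^2 = 46225 ≡ 619
561^32 ≡ 619^2 = 383161 ≡ 347
561^64 ≡ 347^2 = 120409 ≡ 175
561^128 ≡ 175^2 = 30625 ≡ 221
251 = 128 + 64 + 32 + 16 + 8 + 2 + 1, so 561^251 ≡ 221·175·347·619·215·316·561 ≡ 495 (mod 691)
R · y^e mod p:
108^2 = 11664 ≡ 608
108^4 ≡ 608^2 = 369664 ≡ 670
108^8 ≡ 670^2 = 448900 ≡ 441
108^16 ≡ 441^2 = 194481 ≡ 310
108^32 ≡ 310^2 = 96100 ≡ 51
108^64 ≡ 51^2 = 2601 ≡ 528
108^128 ≡ 528^2 = 278784 ≡ 311
108^256 ≡ 311^2 = 96721 ≡ 672
108^512 ≡ 672^2 = 451584 ≡ 361
580 = 512 + 64 + 4, so 108^580 ≡ 361·528·670 ≡ 195 (mod 691)
162·195 = 31590 ≡ 495 (mod 691)
495 ≡ 495 (mod 691); signature holds.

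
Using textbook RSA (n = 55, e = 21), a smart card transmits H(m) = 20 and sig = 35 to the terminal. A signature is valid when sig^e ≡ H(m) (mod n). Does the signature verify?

does not verify

Squares mod 55: sig^1≡35, sig^2≡15, sig^4≡5, sig^8≡25, sig^16≡20
21 = 16 + 4 + 1, so sig^21 ≡ 20·5·35 ≡ 35 (mod 55)
The recovered value 35 does not match the digest 20.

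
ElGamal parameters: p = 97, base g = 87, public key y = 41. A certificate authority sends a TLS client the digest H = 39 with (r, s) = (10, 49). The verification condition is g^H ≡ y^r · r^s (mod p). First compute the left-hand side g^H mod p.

20

Squares mod 97: 87^1≡87, 87^2≡3, 87^4≡9, 87^8≡81, 87^16≡62, 87^32≡61
39 = 32 + 4 + 2 + 1, so 87^39 ≡ 61·9·3·87 ≡ 20 (mod 97)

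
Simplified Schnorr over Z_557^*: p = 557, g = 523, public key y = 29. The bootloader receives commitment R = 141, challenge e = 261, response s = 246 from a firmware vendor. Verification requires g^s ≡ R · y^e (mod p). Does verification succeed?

g^s mod p:
Squares mod 557: 523^1≡523, 523^2≡42, 523^4≡93, 523^8≡294, 523^16≡101, 523^32≡175, 523^64≡547, 523^128≡100
246 = 128 + 64 + 32 + 16 + 4 + 2, so 523^246 ≡ 100·547·175·101·93·42 ≡ 296 (mod 557)
R · y^e mod p:
Squares mod 557: 29^1≡29, 29^2≡284, 29^4≡448, 29^8≡184, 29^16≡436, 29^32≡159, 29^64≡216, 29^128≡425, 29^256≡157
261 = 256 + 4 + 1, so 29^261 ≡ 157·448·29 ≡ 10 (mod 557)
141·10 = 1410 ≡ 296 (mod 557)
296 ≡ 296 (mod 557); signature holds.

passes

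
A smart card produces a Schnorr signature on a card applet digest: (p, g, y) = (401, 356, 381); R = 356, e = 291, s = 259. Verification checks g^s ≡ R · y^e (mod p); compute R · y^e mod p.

303

381^2 = 145161 ≡ 400
381^4 ≡ 400^2 = 160000 ≡ 1
381^8 ≡ 1^2 = 1
381^16 ≡ 1^2 = 1
381^32 ≡ 1^2 = 1
381^64 ≡ 1^2 = 1
381^128 ≡ 1^2 = 1
381^256 ≡ 1^2 = 1
291 = 256 + 32 + 2 + 1, so 381^291 ≡ 1·1·400·381 ≡ 20 (mod 401)
R · y^e ≡ 356·20 = 7120 ≡ 303 (mod 401)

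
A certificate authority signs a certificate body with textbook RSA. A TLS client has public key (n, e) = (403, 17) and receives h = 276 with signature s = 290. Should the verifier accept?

reject

s^2 ≡ 290^2 = 84100 ≡ 276
s^4 ≡ 276^2 = 76176 ≡ 9
s^8 ≡ 9^2 = 81
s^16 ≡ 81^2 = 6561 ≡ 113
17 = 16 + 1, so s^17 ≡ 113·290 ≡ 127 (mod 403)
s^17 mod 403 = 127, but h = 276.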